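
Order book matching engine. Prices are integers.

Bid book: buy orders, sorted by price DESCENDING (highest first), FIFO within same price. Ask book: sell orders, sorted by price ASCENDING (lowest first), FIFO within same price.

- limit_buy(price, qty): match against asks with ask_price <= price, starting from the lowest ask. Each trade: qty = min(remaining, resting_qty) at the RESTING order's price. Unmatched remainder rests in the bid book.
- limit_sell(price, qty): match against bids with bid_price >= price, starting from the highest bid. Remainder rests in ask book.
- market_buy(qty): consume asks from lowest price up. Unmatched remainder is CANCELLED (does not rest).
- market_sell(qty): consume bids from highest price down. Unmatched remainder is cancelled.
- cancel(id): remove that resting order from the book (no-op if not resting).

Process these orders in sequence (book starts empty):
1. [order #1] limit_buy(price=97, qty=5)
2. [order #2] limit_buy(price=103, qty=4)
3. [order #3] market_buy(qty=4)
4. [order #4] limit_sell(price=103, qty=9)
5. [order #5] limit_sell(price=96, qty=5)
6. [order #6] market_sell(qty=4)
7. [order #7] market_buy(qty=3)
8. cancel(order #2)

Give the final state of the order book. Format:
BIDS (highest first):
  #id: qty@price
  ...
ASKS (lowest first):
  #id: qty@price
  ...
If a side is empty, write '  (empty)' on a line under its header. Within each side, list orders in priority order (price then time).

After op 1 [order #1] limit_buy(price=97, qty=5): fills=none; bids=[#1:5@97] asks=[-]
After op 2 [order #2] limit_buy(price=103, qty=4): fills=none; bids=[#2:4@103 #1:5@97] asks=[-]
After op 3 [order #3] market_buy(qty=4): fills=none; bids=[#2:4@103 #1:5@97] asks=[-]
After op 4 [order #4] limit_sell(price=103, qty=9): fills=#2x#4:4@103; bids=[#1:5@97] asks=[#4:5@103]
After op 5 [order #5] limit_sell(price=96, qty=5): fills=#1x#5:5@97; bids=[-] asks=[#4:5@103]
After op 6 [order #6] market_sell(qty=4): fills=none; bids=[-] asks=[#4:5@103]
After op 7 [order #7] market_buy(qty=3): fills=#7x#4:3@103; bids=[-] asks=[#4:2@103]
After op 8 cancel(order #2): fills=none; bids=[-] asks=[#4:2@103]

Answer: BIDS (highest first):
  (empty)
ASKS (lowest first):
  #4: 2@103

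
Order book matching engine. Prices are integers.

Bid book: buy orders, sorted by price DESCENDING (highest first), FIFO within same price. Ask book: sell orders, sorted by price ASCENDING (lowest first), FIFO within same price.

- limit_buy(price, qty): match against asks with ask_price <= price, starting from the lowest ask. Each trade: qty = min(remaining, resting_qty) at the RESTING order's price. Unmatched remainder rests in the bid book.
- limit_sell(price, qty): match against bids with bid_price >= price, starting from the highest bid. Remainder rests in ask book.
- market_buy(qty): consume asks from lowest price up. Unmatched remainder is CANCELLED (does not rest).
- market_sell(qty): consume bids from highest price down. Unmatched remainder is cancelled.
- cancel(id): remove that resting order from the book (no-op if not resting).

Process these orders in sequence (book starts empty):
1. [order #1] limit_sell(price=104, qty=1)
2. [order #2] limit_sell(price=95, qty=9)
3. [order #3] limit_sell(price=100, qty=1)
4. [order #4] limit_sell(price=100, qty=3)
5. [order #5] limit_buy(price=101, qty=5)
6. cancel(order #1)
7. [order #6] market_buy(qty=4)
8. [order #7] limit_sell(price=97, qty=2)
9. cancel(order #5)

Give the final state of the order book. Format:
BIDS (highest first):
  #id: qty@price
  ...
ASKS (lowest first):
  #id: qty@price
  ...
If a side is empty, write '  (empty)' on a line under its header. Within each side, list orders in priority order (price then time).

After op 1 [order #1] limit_sell(price=104, qty=1): fills=none; bids=[-] asks=[#1:1@104]
After op 2 [order #2] limit_sell(price=95, qty=9): fills=none; bids=[-] asks=[#2:9@95 #1:1@104]
After op 3 [order #3] limit_sell(price=100, qty=1): fills=none; bids=[-] asks=[#2:9@95 #3:1@100 #1:1@104]
After op 4 [order #4] limit_sell(price=100, qty=3): fills=none; bids=[-] asks=[#2:9@95 #3:1@100 #4:3@100 #1:1@104]
After op 5 [order #5] limit_buy(price=101, qty=5): fills=#5x#2:5@95; bids=[-] asks=[#2:4@95 #3:1@100 #4:3@100 #1:1@104]
After op 6 cancel(order #1): fills=none; bids=[-] asks=[#2:4@95 #3:1@100 #4:3@100]
After op 7 [order #6] market_buy(qty=4): fills=#6x#2:4@95; bids=[-] asks=[#3:1@100 #4:3@100]
After op 8 [order #7] limit_sell(price=97, qty=2): fills=none; bids=[-] asks=[#7:2@97 #3:1@100 #4:3@100]
After op 9 cancel(order #5): fills=none; bids=[-] asks=[#7:2@97 #3:1@100 #4:3@100]

Answer: BIDS (highest first):
  (empty)
ASKS (lowest first):
  #7: 2@97
  #3: 1@100
  #4: 3@100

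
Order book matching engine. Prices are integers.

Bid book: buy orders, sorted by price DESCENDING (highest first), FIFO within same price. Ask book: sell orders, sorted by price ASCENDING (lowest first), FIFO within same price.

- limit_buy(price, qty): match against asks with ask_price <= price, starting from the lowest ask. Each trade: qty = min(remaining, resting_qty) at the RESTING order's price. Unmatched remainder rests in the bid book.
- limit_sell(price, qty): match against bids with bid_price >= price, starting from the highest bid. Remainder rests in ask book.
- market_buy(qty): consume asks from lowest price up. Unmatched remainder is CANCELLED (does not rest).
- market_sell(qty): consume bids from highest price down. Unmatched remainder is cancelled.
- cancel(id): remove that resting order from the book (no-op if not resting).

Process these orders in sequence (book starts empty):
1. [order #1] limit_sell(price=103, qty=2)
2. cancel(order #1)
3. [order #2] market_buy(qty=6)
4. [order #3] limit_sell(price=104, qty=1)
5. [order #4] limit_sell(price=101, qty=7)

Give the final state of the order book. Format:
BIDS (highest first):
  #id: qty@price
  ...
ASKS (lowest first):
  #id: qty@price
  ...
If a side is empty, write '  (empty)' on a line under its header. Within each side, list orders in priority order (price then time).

Answer: BIDS (highest first):
  (empty)
ASKS (lowest first):
  #4: 7@101
  #3: 1@104

Derivation:
After op 1 [order #1] limit_sell(price=103, qty=2): fills=none; bids=[-] asks=[#1:2@103]
After op 2 cancel(order #1): fills=none; bids=[-] asks=[-]
After op 3 [order #2] market_buy(qty=6): fills=none; bids=[-] asks=[-]
After op 4 [order #3] limit_sell(price=104, qty=1): fills=none; bids=[-] asks=[#3:1@104]
After op 5 [order #4] limit_sell(price=101, qty=7): fills=none; bids=[-] asks=[#4:7@101 #3:1@104]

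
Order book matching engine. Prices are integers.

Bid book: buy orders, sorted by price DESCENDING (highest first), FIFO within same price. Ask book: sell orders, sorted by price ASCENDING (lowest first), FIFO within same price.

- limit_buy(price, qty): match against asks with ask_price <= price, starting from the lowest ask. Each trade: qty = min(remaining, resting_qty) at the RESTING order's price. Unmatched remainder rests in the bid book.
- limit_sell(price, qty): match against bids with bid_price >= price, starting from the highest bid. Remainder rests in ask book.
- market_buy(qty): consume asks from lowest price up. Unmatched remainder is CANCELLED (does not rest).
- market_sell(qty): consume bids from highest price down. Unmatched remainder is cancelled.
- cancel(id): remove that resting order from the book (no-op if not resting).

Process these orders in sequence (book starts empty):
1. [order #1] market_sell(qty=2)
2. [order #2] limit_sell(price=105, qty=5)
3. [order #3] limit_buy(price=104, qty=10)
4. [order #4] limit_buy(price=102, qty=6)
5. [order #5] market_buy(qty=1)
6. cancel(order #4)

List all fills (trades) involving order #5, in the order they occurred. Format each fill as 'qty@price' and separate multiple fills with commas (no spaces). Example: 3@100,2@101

Answer: 1@105

Derivation:
After op 1 [order #1] market_sell(qty=2): fills=none; bids=[-] asks=[-]
After op 2 [order #2] limit_sell(price=105, qty=5): fills=none; bids=[-] asks=[#2:5@105]
After op 3 [order #3] limit_buy(price=104, qty=10): fills=none; bids=[#3:10@104] asks=[#2:5@105]
After op 4 [order #4] limit_buy(price=102, qty=6): fills=none; bids=[#3:10@104 #4:6@102] asks=[#2:5@105]
After op 5 [order #5] market_buy(qty=1): fills=#5x#2:1@105; bids=[#3:10@104 #4:6@102] asks=[#2:4@105]
After op 6 cancel(order #4): fills=none; bids=[#3:10@104] asks=[#2:4@105]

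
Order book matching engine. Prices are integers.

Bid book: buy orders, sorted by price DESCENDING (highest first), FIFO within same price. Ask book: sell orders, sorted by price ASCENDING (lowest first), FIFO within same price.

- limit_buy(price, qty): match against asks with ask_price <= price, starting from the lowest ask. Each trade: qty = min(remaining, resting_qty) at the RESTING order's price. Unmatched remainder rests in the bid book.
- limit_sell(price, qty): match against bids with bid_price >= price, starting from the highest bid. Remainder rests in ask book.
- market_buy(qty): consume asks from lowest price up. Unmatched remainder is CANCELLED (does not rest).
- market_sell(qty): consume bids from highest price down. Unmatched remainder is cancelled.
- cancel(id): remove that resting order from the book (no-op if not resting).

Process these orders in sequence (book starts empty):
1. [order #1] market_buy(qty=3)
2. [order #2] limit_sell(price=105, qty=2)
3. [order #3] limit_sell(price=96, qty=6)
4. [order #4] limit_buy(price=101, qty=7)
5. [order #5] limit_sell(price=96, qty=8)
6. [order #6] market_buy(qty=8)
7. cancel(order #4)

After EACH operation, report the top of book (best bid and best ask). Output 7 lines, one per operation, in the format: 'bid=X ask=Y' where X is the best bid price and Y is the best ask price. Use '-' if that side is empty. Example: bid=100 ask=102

After op 1 [order #1] market_buy(qty=3): fills=none; bids=[-] asks=[-]
After op 2 [order #2] limit_sell(price=105, qty=2): fills=none; bids=[-] asks=[#2:2@105]
After op 3 [order #3] limit_sell(price=96, qty=6): fills=none; bids=[-] asks=[#3:6@96 #2:2@105]
After op 4 [order #4] limit_buy(price=101, qty=7): fills=#4x#3:6@96; bids=[#4:1@101] asks=[#2:2@105]
After op 5 [order #5] limit_sell(price=96, qty=8): fills=#4x#5:1@101; bids=[-] asks=[#5:7@96 #2:2@105]
After op 6 [order #6] market_buy(qty=8): fills=#6x#5:7@96 #6x#2:1@105; bids=[-] asks=[#2:1@105]
After op 7 cancel(order #4): fills=none; bids=[-] asks=[#2:1@105]

Answer: bid=- ask=-
bid=- ask=105
bid=- ask=96
bid=101 ask=105
bid=- ask=96
bid=- ask=105
bid=- ask=105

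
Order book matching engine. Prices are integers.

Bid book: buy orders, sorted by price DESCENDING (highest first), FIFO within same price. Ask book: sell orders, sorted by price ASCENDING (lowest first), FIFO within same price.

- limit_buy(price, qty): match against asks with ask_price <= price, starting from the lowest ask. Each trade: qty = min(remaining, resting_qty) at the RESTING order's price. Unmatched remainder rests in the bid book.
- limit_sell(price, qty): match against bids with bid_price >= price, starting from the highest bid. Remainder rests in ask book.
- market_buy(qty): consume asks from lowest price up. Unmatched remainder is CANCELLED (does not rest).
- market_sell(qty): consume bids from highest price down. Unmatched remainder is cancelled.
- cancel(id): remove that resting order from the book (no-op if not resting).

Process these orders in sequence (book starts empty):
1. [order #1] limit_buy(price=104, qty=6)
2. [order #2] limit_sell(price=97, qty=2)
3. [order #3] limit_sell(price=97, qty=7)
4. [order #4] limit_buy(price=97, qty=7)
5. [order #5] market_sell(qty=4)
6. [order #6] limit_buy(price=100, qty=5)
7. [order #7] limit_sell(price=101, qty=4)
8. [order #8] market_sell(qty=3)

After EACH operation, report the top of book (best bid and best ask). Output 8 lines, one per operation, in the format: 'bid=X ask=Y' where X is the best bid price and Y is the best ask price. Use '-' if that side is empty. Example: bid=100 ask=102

After op 1 [order #1] limit_buy(price=104, qty=6): fills=none; bids=[#1:6@104] asks=[-]
After op 2 [order #2] limit_sell(price=97, qty=2): fills=#1x#2:2@104; bids=[#1:4@104] asks=[-]
After op 3 [order #3] limit_sell(price=97, qty=7): fills=#1x#3:4@104; bids=[-] asks=[#3:3@97]
After op 4 [order #4] limit_buy(price=97, qty=7): fills=#4x#3:3@97; bids=[#4:4@97] asks=[-]
After op 5 [order #5] market_sell(qty=4): fills=#4x#5:4@97; bids=[-] asks=[-]
After op 6 [order #6] limit_buy(price=100, qty=5): fills=none; bids=[#6:5@100] asks=[-]
After op 7 [order #7] limit_sell(price=101, qty=4): fills=none; bids=[#6:5@100] asks=[#7:4@101]
After op 8 [order #8] market_sell(qty=3): fills=#6x#8:3@100; bids=[#6:2@100] asks=[#7:4@101]

Answer: bid=104 ask=-
bid=104 ask=-
bid=- ask=97
bid=97 ask=-
bid=- ask=-
bid=100 ask=-
bid=100 ask=101
bid=100 ask=101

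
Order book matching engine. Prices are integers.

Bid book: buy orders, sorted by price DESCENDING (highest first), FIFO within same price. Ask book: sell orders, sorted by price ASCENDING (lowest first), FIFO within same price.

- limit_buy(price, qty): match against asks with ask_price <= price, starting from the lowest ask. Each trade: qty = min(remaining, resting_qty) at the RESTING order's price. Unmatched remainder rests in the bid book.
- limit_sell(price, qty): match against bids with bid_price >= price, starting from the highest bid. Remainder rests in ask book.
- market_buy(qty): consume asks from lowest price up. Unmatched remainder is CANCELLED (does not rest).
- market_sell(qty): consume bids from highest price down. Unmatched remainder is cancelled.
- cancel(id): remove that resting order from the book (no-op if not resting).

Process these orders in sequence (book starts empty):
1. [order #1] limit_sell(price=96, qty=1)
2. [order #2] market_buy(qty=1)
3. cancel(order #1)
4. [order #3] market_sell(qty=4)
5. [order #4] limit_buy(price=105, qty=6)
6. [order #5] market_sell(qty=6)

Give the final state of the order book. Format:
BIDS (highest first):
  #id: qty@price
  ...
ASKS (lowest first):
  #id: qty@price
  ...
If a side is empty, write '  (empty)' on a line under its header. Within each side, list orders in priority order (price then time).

Answer: BIDS (highest first):
  (empty)
ASKS (lowest first):
  (empty)

Derivation:
After op 1 [order #1] limit_sell(price=96, qty=1): fills=none; bids=[-] asks=[#1:1@96]
After op 2 [order #2] market_buy(qty=1): fills=#2x#1:1@96; bids=[-] asks=[-]
After op 3 cancel(order #1): fills=none; bids=[-] asks=[-]
After op 4 [order #3] market_sell(qty=4): fills=none; bids=[-] asks=[-]
After op 5 [order #4] limit_buy(price=105, qty=6): fills=none; bids=[#4:6@105] asks=[-]
After op 6 [order #5] market_sell(qty=6): fills=#4x#5:6@105; bids=[-] asks=[-]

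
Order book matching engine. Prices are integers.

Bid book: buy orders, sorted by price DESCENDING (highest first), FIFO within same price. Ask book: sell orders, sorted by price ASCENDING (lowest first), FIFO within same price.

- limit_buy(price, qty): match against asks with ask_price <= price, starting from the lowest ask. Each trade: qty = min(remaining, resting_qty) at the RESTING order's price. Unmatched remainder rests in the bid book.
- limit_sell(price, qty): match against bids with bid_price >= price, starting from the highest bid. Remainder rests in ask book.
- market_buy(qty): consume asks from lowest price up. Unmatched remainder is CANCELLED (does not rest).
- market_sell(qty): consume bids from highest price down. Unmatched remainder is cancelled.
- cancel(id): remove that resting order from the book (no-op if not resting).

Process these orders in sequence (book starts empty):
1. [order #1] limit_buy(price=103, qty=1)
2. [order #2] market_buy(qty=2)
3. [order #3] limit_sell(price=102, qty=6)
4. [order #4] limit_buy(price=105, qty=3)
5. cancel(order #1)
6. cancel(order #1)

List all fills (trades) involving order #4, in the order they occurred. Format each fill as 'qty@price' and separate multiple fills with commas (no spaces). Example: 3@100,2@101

After op 1 [order #1] limit_buy(price=103, qty=1): fills=none; bids=[#1:1@103] asks=[-]
After op 2 [order #2] market_buy(qty=2): fills=none; bids=[#1:1@103] asks=[-]
After op 3 [order #3] limit_sell(price=102, qty=6): fills=#1x#3:1@103; bids=[-] asks=[#3:5@102]
After op 4 [order #4] limit_buy(price=105, qty=3): fills=#4x#3:3@102; bids=[-] asks=[#3:2@102]
After op 5 cancel(order #1): fills=none; bids=[-] asks=[#3:2@102]
After op 6 cancel(order #1): fills=none; bids=[-] asks=[#3:2@102]

Answer: 3@102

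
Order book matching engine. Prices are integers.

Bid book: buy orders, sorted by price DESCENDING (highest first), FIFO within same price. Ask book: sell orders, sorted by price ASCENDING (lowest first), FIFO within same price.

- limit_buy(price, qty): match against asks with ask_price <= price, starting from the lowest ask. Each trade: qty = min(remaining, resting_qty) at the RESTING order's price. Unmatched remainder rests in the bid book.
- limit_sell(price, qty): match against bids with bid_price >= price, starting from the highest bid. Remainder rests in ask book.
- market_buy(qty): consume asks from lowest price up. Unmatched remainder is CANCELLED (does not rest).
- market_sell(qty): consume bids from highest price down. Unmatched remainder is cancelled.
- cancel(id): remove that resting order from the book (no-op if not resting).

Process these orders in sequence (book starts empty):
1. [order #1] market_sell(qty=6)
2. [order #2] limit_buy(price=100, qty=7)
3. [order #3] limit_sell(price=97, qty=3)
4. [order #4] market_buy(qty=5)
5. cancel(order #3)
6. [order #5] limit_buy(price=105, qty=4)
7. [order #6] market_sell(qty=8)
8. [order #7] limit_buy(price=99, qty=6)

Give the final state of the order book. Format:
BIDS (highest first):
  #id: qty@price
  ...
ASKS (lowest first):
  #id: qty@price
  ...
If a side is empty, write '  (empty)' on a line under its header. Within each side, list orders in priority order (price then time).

After op 1 [order #1] market_sell(qty=6): fills=none; bids=[-] asks=[-]
After op 2 [order #2] limit_buy(price=100, qty=7): fills=none; bids=[#2:7@100] asks=[-]
After op 3 [order #3] limit_sell(price=97, qty=3): fills=#2x#3:3@100; bids=[#2:4@100] asks=[-]
After op 4 [order #4] market_buy(qty=5): fills=none; bids=[#2:4@100] asks=[-]
After op 5 cancel(order #3): fills=none; bids=[#2:4@100] asks=[-]
After op 6 [order #5] limit_buy(price=105, qty=4): fills=none; bids=[#5:4@105 #2:4@100] asks=[-]
After op 7 [order #6] market_sell(qty=8): fills=#5x#6:4@105 #2x#6:4@100; bids=[-] asks=[-]
After op 8 [order #7] limit_buy(price=99, qty=6): fills=none; bids=[#7:6@99] asks=[-]

Answer: BIDS (highest first):
  #7: 6@99
ASKS (lowest first):
  (empty)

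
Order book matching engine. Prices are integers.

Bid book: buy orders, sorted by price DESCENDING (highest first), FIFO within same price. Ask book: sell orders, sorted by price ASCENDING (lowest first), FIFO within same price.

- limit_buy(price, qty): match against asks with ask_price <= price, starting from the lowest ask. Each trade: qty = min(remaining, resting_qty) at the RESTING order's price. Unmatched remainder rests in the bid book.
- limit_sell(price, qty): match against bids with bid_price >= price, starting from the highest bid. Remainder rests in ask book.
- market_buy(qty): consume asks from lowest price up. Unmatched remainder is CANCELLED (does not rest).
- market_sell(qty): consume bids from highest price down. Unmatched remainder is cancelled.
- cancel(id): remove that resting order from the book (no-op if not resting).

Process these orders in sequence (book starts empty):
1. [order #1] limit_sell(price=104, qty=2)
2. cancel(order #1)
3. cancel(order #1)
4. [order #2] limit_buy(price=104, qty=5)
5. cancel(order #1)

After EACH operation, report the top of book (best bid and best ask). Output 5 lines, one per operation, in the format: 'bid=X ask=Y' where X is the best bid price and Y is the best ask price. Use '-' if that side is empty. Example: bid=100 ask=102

Answer: bid=- ask=104
bid=- ask=-
bid=- ask=-
bid=104 ask=-
bid=104 ask=-

Derivation:
After op 1 [order #1] limit_sell(price=104, qty=2): fills=none; bids=[-] asks=[#1:2@104]
After op 2 cancel(order #1): fills=none; bids=[-] asks=[-]
After op 3 cancel(order #1): fills=none; bids=[-] asks=[-]
After op 4 [order #2] limit_buy(price=104, qty=5): fills=none; bids=[#2:5@104] asks=[-]
After op 5 cancel(order #1): fills=none; bids=[#2:5@104] asks=[-]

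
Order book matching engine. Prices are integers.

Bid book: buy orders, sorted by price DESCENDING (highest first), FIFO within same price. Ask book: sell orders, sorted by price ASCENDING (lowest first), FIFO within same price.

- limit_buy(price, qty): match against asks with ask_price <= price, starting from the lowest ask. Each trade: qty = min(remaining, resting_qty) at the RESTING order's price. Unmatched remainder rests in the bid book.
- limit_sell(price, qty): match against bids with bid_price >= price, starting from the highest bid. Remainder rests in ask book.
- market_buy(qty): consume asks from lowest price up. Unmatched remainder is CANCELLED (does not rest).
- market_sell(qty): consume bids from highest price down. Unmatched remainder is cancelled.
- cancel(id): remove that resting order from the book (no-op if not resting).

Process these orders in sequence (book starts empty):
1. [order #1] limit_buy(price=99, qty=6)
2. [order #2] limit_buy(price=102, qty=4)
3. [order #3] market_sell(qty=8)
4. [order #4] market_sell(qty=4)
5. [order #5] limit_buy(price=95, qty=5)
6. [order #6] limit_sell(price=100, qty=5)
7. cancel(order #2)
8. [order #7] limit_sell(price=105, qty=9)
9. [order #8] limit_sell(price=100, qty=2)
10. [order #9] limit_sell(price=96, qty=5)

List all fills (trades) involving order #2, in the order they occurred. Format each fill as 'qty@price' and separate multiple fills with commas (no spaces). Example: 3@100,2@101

After op 1 [order #1] limit_buy(price=99, qty=6): fills=none; bids=[#1:6@99] asks=[-]
After op 2 [order #2] limit_buy(price=102, qty=4): fills=none; bids=[#2:4@102 #1:6@99] asks=[-]
After op 3 [order #3] market_sell(qty=8): fills=#2x#3:4@102 #1x#3:4@99; bids=[#1:2@99] asks=[-]
After op 4 [order #4] market_sell(qty=4): fills=#1x#4:2@99; bids=[-] asks=[-]
After op 5 [order #5] limit_buy(price=95, qty=5): fills=none; bids=[#5:5@95] asks=[-]
After op 6 [order #6] limit_sell(price=100, qty=5): fills=none; bids=[#5:5@95] asks=[#6:5@100]
After op 7 cancel(order #2): fills=none; bids=[#5:5@95] asks=[#6:5@100]
After op 8 [order #7] limit_sell(price=105, qty=9): fills=none; bids=[#5:5@95] asks=[#6:5@100 #7:9@105]
After op 9 [order #8] limit_sell(price=100, qty=2): fills=none; bids=[#5:5@95] asks=[#6:5@100 #8:2@100 #7:9@105]
After op 10 [order #9] limit_sell(price=96, qty=5): fills=none; bids=[#5:5@95] asks=[#9:5@96 #6:5@100 #8:2@100 #7:9@105]

Answer: 4@102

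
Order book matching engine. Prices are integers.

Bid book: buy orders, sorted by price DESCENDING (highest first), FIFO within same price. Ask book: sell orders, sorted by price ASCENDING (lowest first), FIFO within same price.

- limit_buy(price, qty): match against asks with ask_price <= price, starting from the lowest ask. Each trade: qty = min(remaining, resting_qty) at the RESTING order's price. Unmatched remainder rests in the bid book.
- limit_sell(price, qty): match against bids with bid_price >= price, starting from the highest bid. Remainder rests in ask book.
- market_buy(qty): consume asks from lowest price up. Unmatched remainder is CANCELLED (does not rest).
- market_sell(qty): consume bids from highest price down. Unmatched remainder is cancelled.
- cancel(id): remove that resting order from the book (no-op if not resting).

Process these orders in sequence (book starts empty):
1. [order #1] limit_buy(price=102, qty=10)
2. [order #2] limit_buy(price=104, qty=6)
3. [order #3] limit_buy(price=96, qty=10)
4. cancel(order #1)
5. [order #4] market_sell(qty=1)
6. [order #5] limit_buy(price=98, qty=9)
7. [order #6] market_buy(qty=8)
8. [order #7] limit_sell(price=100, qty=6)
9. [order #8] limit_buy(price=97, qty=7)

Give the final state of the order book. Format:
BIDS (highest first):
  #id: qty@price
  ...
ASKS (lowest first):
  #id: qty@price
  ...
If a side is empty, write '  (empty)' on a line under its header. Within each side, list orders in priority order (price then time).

After op 1 [order #1] limit_buy(price=102, qty=10): fills=none; bids=[#1:10@102] asks=[-]
After op 2 [order #2] limit_buy(price=104, qty=6): fills=none; bids=[#2:6@104 #1:10@102] asks=[-]
After op 3 [order #3] limit_buy(price=96, qty=10): fills=none; bids=[#2:6@104 #1:10@102 #3:10@96] asks=[-]
After op 4 cancel(order #1): fills=none; bids=[#2:6@104 #3:10@96] asks=[-]
After op 5 [order #4] market_sell(qty=1): fills=#2x#4:1@104; bids=[#2:5@104 #3:10@96] asks=[-]
After op 6 [order #5] limit_buy(price=98, qty=9): fills=none; bids=[#2:5@104 #5:9@98 #3:10@96] asks=[-]
After op 7 [order #6] market_buy(qty=8): fills=none; bids=[#2:5@104 #5:9@98 #3:10@96] asks=[-]
After op 8 [order #7] limit_sell(price=100, qty=6): fills=#2x#7:5@104; bids=[#5:9@98 #3:10@96] asks=[#7:1@100]
After op 9 [order #8] limit_buy(price=97, qty=7): fills=none; bids=[#5:9@98 #8:7@97 #3:10@96] asks=[#7:1@100]

Answer: BIDS (highest first):
  #5: 9@98
  #8: 7@97
  #3: 10@96
ASKS (lowest first):
  #7: 1@100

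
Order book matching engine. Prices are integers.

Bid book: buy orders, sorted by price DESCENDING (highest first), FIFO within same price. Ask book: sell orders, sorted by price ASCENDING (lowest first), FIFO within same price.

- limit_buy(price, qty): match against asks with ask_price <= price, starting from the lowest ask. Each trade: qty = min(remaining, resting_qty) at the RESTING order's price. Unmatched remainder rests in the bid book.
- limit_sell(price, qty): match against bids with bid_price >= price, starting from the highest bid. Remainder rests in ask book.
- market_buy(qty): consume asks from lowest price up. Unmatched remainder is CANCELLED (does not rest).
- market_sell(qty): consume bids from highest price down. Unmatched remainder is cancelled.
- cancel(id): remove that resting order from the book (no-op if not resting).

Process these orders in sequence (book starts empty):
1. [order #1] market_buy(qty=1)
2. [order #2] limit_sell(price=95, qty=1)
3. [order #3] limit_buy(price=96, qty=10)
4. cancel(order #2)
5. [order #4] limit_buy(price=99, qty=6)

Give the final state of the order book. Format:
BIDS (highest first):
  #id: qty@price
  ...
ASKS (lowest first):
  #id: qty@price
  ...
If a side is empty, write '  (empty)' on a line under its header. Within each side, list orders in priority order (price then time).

After op 1 [order #1] market_buy(qty=1): fills=none; bids=[-] asks=[-]
After op 2 [order #2] limit_sell(price=95, qty=1): fills=none; bids=[-] asks=[#2:1@95]
After op 3 [order #3] limit_buy(price=96, qty=10): fills=#3x#2:1@95; bids=[#3:9@96] asks=[-]
After op 4 cancel(order #2): fills=none; bids=[#3:9@96] asks=[-]
After op 5 [order #4] limit_buy(price=99, qty=6): fills=none; bids=[#4:6@99 #3:9@96] asks=[-]

Answer: BIDS (highest first):
  #4: 6@99
  #3: 9@96
ASKS (lowest first):
  (empty)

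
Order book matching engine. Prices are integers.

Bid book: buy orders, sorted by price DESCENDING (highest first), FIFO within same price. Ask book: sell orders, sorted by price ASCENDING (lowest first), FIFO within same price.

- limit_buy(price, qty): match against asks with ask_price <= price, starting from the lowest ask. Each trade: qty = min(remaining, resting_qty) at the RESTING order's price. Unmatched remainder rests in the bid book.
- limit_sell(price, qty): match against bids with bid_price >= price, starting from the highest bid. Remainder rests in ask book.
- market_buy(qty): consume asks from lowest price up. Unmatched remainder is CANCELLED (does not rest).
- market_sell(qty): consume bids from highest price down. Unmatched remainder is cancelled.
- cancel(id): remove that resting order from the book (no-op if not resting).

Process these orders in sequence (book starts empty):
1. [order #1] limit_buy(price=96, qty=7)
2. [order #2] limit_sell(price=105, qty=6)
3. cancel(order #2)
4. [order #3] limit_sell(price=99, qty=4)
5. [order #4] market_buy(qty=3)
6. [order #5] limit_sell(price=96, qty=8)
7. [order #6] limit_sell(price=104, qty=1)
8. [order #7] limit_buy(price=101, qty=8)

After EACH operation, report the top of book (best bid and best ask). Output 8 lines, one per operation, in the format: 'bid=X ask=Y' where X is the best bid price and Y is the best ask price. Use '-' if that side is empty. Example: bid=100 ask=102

Answer: bid=96 ask=-
bid=96 ask=105
bid=96 ask=-
bid=96 ask=99
bid=96 ask=99
bid=- ask=96
bid=- ask=96
bid=101 ask=104

Derivation:
After op 1 [order #1] limit_buy(price=96, qty=7): fills=none; bids=[#1:7@96] asks=[-]
After op 2 [order #2] limit_sell(price=105, qty=6): fills=none; bids=[#1:7@96] asks=[#2:6@105]
After op 3 cancel(order #2): fills=none; bids=[#1:7@96] asks=[-]
After op 4 [order #3] limit_sell(price=99, qty=4): fills=none; bids=[#1:7@96] asks=[#3:4@99]
After op 5 [order #4] market_buy(qty=3): fills=#4x#3:3@99; bids=[#1:7@96] asks=[#3:1@99]
After op 6 [order #5] limit_sell(price=96, qty=8): fills=#1x#5:7@96; bids=[-] asks=[#5:1@96 #3:1@99]
After op 7 [order #6] limit_sell(price=104, qty=1): fills=none; bids=[-] asks=[#5:1@96 #3:1@99 #6:1@104]
After op 8 [order #7] limit_buy(price=101, qty=8): fills=#7x#5:1@96 #7x#3:1@99; bids=[#7:6@101] asks=[#6:1@104]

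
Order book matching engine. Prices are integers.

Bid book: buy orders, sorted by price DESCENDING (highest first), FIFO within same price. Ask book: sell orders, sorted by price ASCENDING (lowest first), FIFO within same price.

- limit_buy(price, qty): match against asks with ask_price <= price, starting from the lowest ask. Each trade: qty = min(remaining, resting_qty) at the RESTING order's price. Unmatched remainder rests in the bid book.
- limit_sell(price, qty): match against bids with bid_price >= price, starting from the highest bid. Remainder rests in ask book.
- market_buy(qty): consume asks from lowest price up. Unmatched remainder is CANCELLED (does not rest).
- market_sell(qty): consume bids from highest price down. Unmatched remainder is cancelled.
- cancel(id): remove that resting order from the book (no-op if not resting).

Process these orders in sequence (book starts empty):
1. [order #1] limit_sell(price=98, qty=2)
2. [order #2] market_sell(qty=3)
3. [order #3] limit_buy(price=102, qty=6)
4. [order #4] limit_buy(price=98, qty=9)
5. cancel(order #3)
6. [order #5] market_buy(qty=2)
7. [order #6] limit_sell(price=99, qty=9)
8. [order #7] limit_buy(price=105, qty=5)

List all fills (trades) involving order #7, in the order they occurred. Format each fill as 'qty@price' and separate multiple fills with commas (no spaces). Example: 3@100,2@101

After op 1 [order #1] limit_sell(price=98, qty=2): fills=none; bids=[-] asks=[#1:2@98]
After op 2 [order #2] market_sell(qty=3): fills=none; bids=[-] asks=[#1:2@98]
After op 3 [order #3] limit_buy(price=102, qty=6): fills=#3x#1:2@98; bids=[#3:4@102] asks=[-]
After op 4 [order #4] limit_buy(price=98, qty=9): fills=none; bids=[#3:4@102 #4:9@98] asks=[-]
After op 5 cancel(order #3): fills=none; bids=[#4:9@98] asks=[-]
After op 6 [order #5] market_buy(qty=2): fills=none; bids=[#4:9@98] asks=[-]
After op 7 [order #6] limit_sell(price=99, qty=9): fills=none; bids=[#4:9@98] asks=[#6:9@99]
After op 8 [order #7] limit_buy(price=105, qty=5): fills=#7x#6:5@99; bids=[#4:9@98] asks=[#6:4@99]

Answer: 5@99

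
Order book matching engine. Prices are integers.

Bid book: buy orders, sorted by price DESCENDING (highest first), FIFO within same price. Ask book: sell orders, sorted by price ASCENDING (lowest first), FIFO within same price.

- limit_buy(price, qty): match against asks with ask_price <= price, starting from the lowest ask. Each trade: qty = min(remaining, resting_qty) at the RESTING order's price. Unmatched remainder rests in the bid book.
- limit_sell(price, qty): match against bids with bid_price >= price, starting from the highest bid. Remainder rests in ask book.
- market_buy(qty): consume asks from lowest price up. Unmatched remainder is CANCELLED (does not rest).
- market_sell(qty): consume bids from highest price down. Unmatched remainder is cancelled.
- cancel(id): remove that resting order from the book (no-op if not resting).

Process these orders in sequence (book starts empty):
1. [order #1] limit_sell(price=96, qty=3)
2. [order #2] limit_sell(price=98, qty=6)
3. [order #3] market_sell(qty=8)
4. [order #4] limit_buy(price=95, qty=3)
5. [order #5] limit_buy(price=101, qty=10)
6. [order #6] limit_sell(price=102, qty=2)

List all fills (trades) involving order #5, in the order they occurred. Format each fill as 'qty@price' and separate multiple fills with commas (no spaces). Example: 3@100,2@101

After op 1 [order #1] limit_sell(price=96, qty=3): fills=none; bids=[-] asks=[#1:3@96]
After op 2 [order #2] limit_sell(price=98, qty=6): fills=none; bids=[-] asks=[#1:3@96 #2:6@98]
After op 3 [order #3] market_sell(qty=8): fills=none; bids=[-] asks=[#1:3@96 #2:6@98]
After op 4 [order #4] limit_buy(price=95, qty=3): fills=none; bids=[#4:3@95] asks=[#1:3@96 #2:6@98]
After op 5 [order #5] limit_buy(price=101, qty=10): fills=#5x#1:3@96 #5x#2:6@98; bids=[#5:1@101 #4:3@95] asks=[-]
After op 6 [order #6] limit_sell(price=102, qty=2): fills=none; bids=[#5:1@101 #4:3@95] asks=[#6:2@102]

Answer: 3@96,6@98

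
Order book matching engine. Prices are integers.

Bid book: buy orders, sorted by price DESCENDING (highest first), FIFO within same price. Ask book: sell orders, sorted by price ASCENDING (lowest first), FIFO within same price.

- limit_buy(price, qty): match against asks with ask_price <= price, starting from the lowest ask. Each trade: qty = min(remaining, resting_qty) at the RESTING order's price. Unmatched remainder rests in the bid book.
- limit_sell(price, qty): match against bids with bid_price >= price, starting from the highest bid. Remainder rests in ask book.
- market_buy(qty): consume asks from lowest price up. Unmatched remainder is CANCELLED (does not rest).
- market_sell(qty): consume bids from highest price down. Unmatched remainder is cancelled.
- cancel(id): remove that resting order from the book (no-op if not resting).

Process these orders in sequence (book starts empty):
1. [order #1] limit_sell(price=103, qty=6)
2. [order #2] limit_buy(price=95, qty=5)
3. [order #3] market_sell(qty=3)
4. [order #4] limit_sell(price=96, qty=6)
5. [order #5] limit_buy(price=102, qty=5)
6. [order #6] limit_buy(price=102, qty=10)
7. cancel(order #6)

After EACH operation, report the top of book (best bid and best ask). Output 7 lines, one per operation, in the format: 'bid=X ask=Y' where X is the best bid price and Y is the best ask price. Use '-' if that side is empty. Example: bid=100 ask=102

Answer: bid=- ask=103
bid=95 ask=103
bid=95 ask=103
bid=95 ask=96
bid=95 ask=96
bid=102 ask=103
bid=95 ask=103

Derivation:
After op 1 [order #1] limit_sell(price=103, qty=6): fills=none; bids=[-] asks=[#1:6@103]
After op 2 [order #2] limit_buy(price=95, qty=5): fills=none; bids=[#2:5@95] asks=[#1:6@103]
After op 3 [order #3] market_sell(qty=3): fills=#2x#3:3@95; bids=[#2:2@95] asks=[#1:6@103]
After op 4 [order #4] limit_sell(price=96, qty=6): fills=none; bids=[#2:2@95] asks=[#4:6@96 #1:6@103]
After op 5 [order #5] limit_buy(price=102, qty=5): fills=#5x#4:5@96; bids=[#2:2@95] asks=[#4:1@96 #1:6@103]
After op 6 [order #6] limit_buy(price=102, qty=10): fills=#6x#4:1@96; bids=[#6:9@102 #2:2@95] asks=[#1:6@103]
After op 7 cancel(order #6): fills=none; bids=[#2:2@95] asks=[#1:6@103]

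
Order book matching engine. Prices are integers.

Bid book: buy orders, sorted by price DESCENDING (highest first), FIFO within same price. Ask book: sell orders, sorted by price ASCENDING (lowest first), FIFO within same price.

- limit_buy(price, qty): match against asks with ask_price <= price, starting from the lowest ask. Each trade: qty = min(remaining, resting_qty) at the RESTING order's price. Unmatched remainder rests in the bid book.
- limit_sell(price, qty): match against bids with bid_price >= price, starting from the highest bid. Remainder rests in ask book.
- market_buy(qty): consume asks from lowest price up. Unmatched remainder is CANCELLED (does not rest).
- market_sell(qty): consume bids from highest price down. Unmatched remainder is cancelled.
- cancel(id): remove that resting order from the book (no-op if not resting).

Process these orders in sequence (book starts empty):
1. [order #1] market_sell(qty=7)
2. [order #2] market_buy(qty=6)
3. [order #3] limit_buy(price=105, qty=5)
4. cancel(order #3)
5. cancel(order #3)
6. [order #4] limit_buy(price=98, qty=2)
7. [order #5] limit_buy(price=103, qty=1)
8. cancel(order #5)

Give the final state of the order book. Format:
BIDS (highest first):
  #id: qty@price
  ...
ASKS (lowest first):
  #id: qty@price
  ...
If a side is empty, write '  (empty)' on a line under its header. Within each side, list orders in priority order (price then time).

After op 1 [order #1] market_sell(qty=7): fills=none; bids=[-] asks=[-]
After op 2 [order #2] market_buy(qty=6): fills=none; bids=[-] asks=[-]
After op 3 [order #3] limit_buy(price=105, qty=5): fills=none; bids=[#3:5@105] asks=[-]
After op 4 cancel(order #3): fills=none; bids=[-] asks=[-]
After op 5 cancel(order #3): fills=none; bids=[-] asks=[-]
After op 6 [order #4] limit_buy(price=98, qty=2): fills=none; bids=[#4:2@98] asks=[-]
After op 7 [order #5] limit_buy(price=103, qty=1): fills=none; bids=[#5:1@103 #4:2@98] asks=[-]
After op 8 cancel(order #5): fills=none; bids=[#4:2@98] asks=[-]

Answer: BIDS (highest first):
  #4: 2@98
ASKS (lowest first):
  (empty)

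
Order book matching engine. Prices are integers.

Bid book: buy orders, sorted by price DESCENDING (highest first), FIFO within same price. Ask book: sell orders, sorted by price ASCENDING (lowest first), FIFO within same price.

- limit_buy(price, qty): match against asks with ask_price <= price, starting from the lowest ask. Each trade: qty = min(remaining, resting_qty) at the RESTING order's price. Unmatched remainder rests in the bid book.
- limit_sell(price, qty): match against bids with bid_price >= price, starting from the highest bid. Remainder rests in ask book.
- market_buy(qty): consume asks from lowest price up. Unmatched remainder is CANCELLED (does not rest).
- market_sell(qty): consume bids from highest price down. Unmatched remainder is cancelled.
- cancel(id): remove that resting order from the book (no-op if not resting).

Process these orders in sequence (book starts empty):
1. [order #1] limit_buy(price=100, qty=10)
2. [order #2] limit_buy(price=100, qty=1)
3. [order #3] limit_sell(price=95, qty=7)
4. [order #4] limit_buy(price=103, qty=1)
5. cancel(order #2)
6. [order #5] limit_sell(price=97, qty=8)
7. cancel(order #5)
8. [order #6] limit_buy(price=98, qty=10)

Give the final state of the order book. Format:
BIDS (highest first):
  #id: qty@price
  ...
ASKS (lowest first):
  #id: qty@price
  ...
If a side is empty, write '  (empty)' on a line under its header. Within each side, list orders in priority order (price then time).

After op 1 [order #1] limit_buy(price=100, qty=10): fills=none; bids=[#1:10@100] asks=[-]
After op 2 [order #2] limit_buy(price=100, qty=1): fills=none; bids=[#1:10@100 #2:1@100] asks=[-]
After op 3 [order #3] limit_sell(price=95, qty=7): fills=#1x#3:7@100; bids=[#1:3@100 #2:1@100] asks=[-]
After op 4 [order #4] limit_buy(price=103, qty=1): fills=none; bids=[#4:1@103 #1:3@100 #2:1@100] asks=[-]
After op 5 cancel(order #2): fills=none; bids=[#4:1@103 #1:3@100] asks=[-]
After op 6 [order #5] limit_sell(price=97, qty=8): fills=#4x#5:1@103 #1x#5:3@100; bids=[-] asks=[#5:4@97]
After op 7 cancel(order #5): fills=none; bids=[-] asks=[-]
After op 8 [order #6] limit_buy(price=98, qty=10): fills=none; bids=[#6:10@98] asks=[-]

Answer: BIDS (highest first):
  #6: 10@98
ASKS (lowest first):
  (empty)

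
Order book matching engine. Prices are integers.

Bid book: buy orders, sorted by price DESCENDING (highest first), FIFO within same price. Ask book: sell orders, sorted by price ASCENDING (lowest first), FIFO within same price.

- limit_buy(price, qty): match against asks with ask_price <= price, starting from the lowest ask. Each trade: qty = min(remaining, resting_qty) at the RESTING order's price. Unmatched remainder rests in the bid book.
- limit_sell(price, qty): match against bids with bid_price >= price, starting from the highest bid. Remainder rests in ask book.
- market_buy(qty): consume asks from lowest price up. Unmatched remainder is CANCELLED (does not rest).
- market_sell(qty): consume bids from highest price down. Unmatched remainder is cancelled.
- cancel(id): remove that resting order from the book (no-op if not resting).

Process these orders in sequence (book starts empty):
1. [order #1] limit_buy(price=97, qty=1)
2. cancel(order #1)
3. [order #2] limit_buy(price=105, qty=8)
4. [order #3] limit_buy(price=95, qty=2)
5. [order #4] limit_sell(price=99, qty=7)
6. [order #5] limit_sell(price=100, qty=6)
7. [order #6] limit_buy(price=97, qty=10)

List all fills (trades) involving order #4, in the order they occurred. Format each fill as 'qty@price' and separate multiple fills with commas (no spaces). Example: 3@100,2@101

Answer: 7@105

Derivation:
After op 1 [order #1] limit_buy(price=97, qty=1): fills=none; bids=[#1:1@97] asks=[-]
After op 2 cancel(order #1): fills=none; bids=[-] asks=[-]
After op 3 [order #2] limit_buy(price=105, qty=8): fills=none; bids=[#2:8@105] asks=[-]
After op 4 [order #3] limit_buy(price=95, qty=2): fills=none; bids=[#2:8@105 #3:2@95] asks=[-]
After op 5 [order #4] limit_sell(price=99, qty=7): fills=#2x#4:7@105; bids=[#2:1@105 #3:2@95] asks=[-]
After op 6 [order #5] limit_sell(price=100, qty=6): fills=#2x#5:1@105; bids=[#3:2@95] asks=[#5:5@100]
After op 7 [order #6] limit_buy(price=97, qty=10): fills=none; bids=[#6:10@97 #3:2@95] asks=[#5:5@100]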